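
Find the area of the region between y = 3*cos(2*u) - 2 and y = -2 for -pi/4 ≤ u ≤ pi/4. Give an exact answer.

3

On [-pi/4, pi/4], (3*cos(2*u) - 2) - (-2) = 3*cos(2*u) is ≥ 0 throughout, so the area is a single integral of |3*cos(2*u)|.
∫[-pi/4,pi/4] (3*cos(2*u)) du = 3.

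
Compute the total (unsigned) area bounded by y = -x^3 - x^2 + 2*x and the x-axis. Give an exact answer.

The curve meets the x-axis where -x^3 - x^2 + 2*x = 0, i.e. -x*(x - 1)*(x + 2) = 0, at x = -2, 0, 1.
On [-2, 0] the curve lies below the axis; ∫[-2,0] (-x^3 - x^2 + 2*x) dx = -8/3, giving area 8/3.
On [0, 1] the curve lies above the axis; ∫[0,1] (-x^3 - x^2 + 2*x) dx = 5/12, giving area 5/12.
Total area = 8/3 + 5/12 = 37/12.

37/12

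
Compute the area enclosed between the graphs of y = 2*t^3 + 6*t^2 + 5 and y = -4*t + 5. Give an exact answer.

1

Set the curves equal: 2*t^3 + 6*t^2 + 5 = -4*t + 5, so 2*t^3 + 6*t^2 + 4*t = 0, which factors as 2*t*(t + 1)*(t + 2) = 0. The curves meet at t = -2, -1, 0.
On [-2, -1], y = 2*t^3 + 6*t^2 + 5 is on top; that piece has area ∫[-2,-1] (2*t^3 + 6*t^2 + 4*t) dt = 1/2.
On [-1, 0], y = -4*t + 5 is on top; that piece has area ∫[-1,0] (-(2*t^3 + 6*t^2 + 4*t)) dt = 1/2.
Total enclosed area = 1/2 + 1/2 = 1.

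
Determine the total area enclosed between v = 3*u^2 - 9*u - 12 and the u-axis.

The curve meets the u-axis where 3*u^2 - 9*u - 12 = 0, i.e. 3*(u - 4)*(u + 1) = 0, at u = -1, 4.
On [-1, 4] the curve lies below the axis; ∫[-1,4] (3*u^2 - 9*u - 12) du = -125/2, giving area 125/2.

125/2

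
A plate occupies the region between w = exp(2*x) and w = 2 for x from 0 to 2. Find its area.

The difference (exp(2*x)) - (2) = exp(2*x) - 2 changes sign at x = log(2)/2 inside [0, 2], so split the integral there.
∫[0,log(2)/2] (exp(2*x) - 2) dx = 1/2 - log(2); the area of that piece is -1/2 + log(2).
∫[log(2)/2,2] (exp(2*x) - 2) dx = -5 + log(2) + exp(4)/2.
Total area = (-1/2 + log(2)) + (-5 + log(2) + exp(4)/2) = -11/2 + 2*log(2) + exp(4)/2.

-11/2 + 2*log(2) + exp(4)/2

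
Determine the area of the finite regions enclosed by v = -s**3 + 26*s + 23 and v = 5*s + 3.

999/4

Set the curves equal: -s**3 + 26*s + 23 = 5*s + 3, so -s**3 + 21*s + 20 = 0, which factors as -(s - 5)*(s + 1)*(s + 4) = 0. The curves meet at s = -4, -1, 5.
On [-4, -1], v = 5*s + 3 is on top; that piece has area ∫[-4,-1] (-(-s**3 + 21*s + 20)) ds = 135/4.
On [-1, 5], v = -s**3 + 26*s + 23 is on top; that piece has area ∫[-1,5] (-s**3 + 21*s + 20) ds = 216.
Total enclosed area = 135/4 + 216 = 999/4.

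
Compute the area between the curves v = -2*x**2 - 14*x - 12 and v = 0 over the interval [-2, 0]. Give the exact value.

10

The difference (-2*x**2 - 14*x - 12) - (0) = -2*x**2 - 14*x - 12 changes sign at x = -1 inside [-2, 0], so split the integral there.
∫[-2,-1] (-2*x**2 - 14*x - 12) dx = 13/3.
∫[-1,0] (-2*x**2 - 14*x - 12) dx = -17/3; the area of that piece is 17/3.
Total area = 13/3 + 17/3 = 10.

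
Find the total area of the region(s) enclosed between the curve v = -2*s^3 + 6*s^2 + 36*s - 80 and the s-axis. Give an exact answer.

The curve meets the s-axis where -2*s^3 + 6*s^2 + 36*s - 80 = 0, i.e. -2*(s - 5)*(s - 2)*(s + 4) = 0, at s = -4, 2, 5.
On [-4, 2] the curve lies below the axis; ∫[-4,2] (-2*s^3 + 6*s^2 + 36*s - 80) ds = -432, giving area 432.
On [2, 5] the curve lies above the axis; ∫[2,5] (-2*s^3 + 6*s^2 + 36*s - 80) ds = 135/2, giving area 135/2.
Total area = 432 + 135/2 = 999/2.

999/2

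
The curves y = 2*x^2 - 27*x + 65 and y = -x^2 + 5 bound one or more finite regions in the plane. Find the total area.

1/2

Set the curves equal: 2*x^2 - 27*x + 65 = -x^2 + 5, so 3*x^2 - 27*x + 60 = 0, which factors as 3*(x - 5)*(x - 4) = 0. The curves meet at x = 4, 5.
On [4, 5], y = -x^2 + 5 is on top; that piece has area ∫[4,5] (-(3*x^2 - 27*x + 60)) dx = 1/2.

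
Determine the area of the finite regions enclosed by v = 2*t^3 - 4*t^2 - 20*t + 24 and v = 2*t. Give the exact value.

Set the curves equal: 2*t^3 - 4*t^2 - 20*t + 24 = 2*t, so 2*t^3 - 4*t^2 - 22*t + 24 = 0, which factors as 2*(t - 4)*(t - 1)*(t + 3) = 0. The curves meet at t = -3, 1, 4.
On [-3, 1], v = 2*t^3 - 4*t^2 - 20*t + 24 is on top; that piece has area ∫[-3,1] (2*t^3 - 4*t^2 - 22*t + 24) dt = 320/3.
On [1, 4], v = 2*t is on top; that piece has area ∫[1,4] (-(2*t^3 - 4*t^2 - 22*t + 24)) dt = 99/2.
Total enclosed area = 320/3 + 99/2 = 937/6.

937/6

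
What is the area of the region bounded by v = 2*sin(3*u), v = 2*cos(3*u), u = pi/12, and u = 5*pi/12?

On [pi/12, 5*pi/12], (2*sin(3*u)) - (2*cos(3*u)) = 2*sin(3*u) - 2*cos(3*u) is ≥ 0 throughout, so the area is a single integral of |2*sin(3*u) - 2*cos(3*u)|.
∫[pi/12,5*pi/12] (2*sin(3*u) - 2*cos(3*u)) du = 4*sqrt(2)/3.

4*sqrt(2)/3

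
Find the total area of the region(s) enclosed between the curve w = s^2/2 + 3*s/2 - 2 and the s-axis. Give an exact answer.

125/12

The curve meets the s-axis where s^2/2 + 3*s/2 - 2 = 0, i.e. (s - 1)*(s + 4)/2 = 0, at s = -4, 1.
On [-4, 1] the curve lies below the axis; ∫[-4,1] (s^2/2 + 3*s/2 - 2) ds = -125/12, giving area 125/12.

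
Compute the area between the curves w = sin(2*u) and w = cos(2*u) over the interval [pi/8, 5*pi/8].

sqrt(2)

On [pi/8, 5*pi/8], (sin(2*u)) - (cos(2*u)) = sin(2*u) - cos(2*u) is ≥ 0 throughout, so the area is a single integral of |sin(2*u) - cos(2*u)|.
∫[pi/8,5*pi/8] (sin(2*u) - cos(2*u)) du = sqrt(2).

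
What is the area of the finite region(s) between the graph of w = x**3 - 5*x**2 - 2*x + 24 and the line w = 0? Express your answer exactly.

The curve meets the x-axis where x**3 - 5*x**2 - 2*x + 24 = 0, i.e. (x - 4)*(x - 3)*(x + 2) = 0, at x = -2, 3, 4.
On [-2, 3] the curve lies above the axis; ∫[-2,3] (x**3 - 5*x**2 - 2*x + 24) dx = 875/12, giving area 875/12.
On [3, 4] the curve lies below the axis; ∫[3,4] (x**3 - 5*x**2 - 2*x + 24) dx = -11/12, giving area 11/12.
Total area = 875/12 + 11/12 = 443/6.

443/6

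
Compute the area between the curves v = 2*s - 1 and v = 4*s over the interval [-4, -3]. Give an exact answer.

6

On [-4, -3], (2*s - 1) - (4*s) = -2*s - 1 is ≥ 0 throughout, so the area is a single integral of |-2*s - 1|.
∫[-4,-3] (-2*s - 1) ds = 6.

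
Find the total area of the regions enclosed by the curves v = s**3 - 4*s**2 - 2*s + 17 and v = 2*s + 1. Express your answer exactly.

Set the curves equal: s**3 - 4*s**2 - 2*s + 17 = 2*s + 1, so s**3 - 4*s**2 - 4*s + 16 = 0, which factors as (s - 4)*(s - 2)*(s + 2) = 0. The curves meet at s = -2, 2, 4.
On [-2, 2], v = s**3 - 4*s**2 - 2*s + 17 is on top; that piece has area ∫[-2,2] (s**3 - 4*s**2 - 4*s + 16) ds = 128/3.
On [2, 4], v = 2*s + 1 is on top; that piece has area ∫[2,4] (-(s**3 - 4*s**2 - 4*s + 16)) ds = 20/3.
Total enclosed area = 128/3 + 20/3 = 148/3.

148/3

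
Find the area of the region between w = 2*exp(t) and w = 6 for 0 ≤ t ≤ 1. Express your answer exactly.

On [0, 1], (2*exp(t)) - (6) = 2*exp(t) - 6 is ≤ 0 throughout, so the area is a single integral of |2*exp(t) - 6|.
∫[0,1] (2*exp(t) - 6) dt = -8 + 2*exp(1); the area of that piece is 8 - 2*exp(1).

8 - 2*exp(1)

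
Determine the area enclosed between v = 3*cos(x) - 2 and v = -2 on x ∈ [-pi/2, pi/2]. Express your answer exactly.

6

On [-pi/2, pi/2], (3*cos(x) - 2) - (-2) = 3*cos(x) is ≥ 0 throughout, so the area is a single integral of |3*cos(x)|.
∫[-pi/2,pi/2] (3*cos(x)) dx = 6.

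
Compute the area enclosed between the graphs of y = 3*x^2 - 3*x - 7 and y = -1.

Set the curves equal: 3*x^2 - 3*x - 7 = -1, so 3*x^2 - 3*x - 6 = 0, which factors as 3*(x - 2)*(x + 1) = 0. The curves meet at x = -1, 2.
On [-1, 2], y = -1 is on top; that piece has area ∫[-1,2] (-(3*x^2 - 3*x - 6)) dx = 27/2.

27/2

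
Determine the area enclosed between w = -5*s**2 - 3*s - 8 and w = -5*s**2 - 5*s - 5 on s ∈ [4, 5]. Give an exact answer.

6

On [4, 5], (-5*s**2 - 3*s - 8) - (-5*s**2 - 5*s - 5) = 2*s - 3 is ≥ 0 throughout, so the area is a single integral of |2*s - 3|.
∫[4,5] (2*s - 3) ds = 6.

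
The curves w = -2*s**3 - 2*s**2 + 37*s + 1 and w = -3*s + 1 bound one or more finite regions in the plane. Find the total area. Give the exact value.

2521/6

Set the curves equal: -2*s**3 - 2*s**2 + 37*s + 1 = -3*s + 1, so -2*s**3 - 2*s**2 + 40*s = 0, which factors as -2*s*(s - 4)*(s + 5) = 0. The curves meet at s = -5, 0, 4.
On [-5, 0], w = -3*s + 1 is on top; that piece has area ∫[-5,0] (-(-2*s**3 - 2*s**2 + 40*s)) ds = 1625/6.
On [0, 4], w = -2*s**3 - 2*s**2 + 37*s + 1 is on top; that piece has area ∫[0,4] (-2*s**3 - 2*s**2 + 40*s) ds = 448/3.
Total enclosed area = 1625/6 + 448/3 = 2521/6.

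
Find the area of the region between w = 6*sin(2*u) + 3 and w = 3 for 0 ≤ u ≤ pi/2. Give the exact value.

6

On [0, pi/2], (6*sin(2*u) + 3) - (3) = 6*sin(2*u) is ≥ 0 throughout, so the area is a single integral of |6*sin(2*u)|.
∫[0,pi/2] (6*sin(2*u)) du = 6.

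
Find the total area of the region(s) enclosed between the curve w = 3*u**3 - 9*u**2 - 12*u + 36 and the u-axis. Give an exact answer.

The curve meets the u-axis where 3*u**3 - 9*u**2 - 12*u + 36 = 0, i.e. 3*(u - 3)*(u - 2)*(u + 2) = 0, at u = -2, 2, 3.
On [-2, 2] the curve lies above the axis; ∫[-2,2] (3*u**3 - 9*u**2 - 12*u + 36) du = 96, giving area 96.
On [2, 3] the curve lies below the axis; ∫[2,3] (3*u**3 - 9*u**2 - 12*u + 36) du = -9/4, giving area 9/4.
Total area = 96 + 9/4 = 393/4.

393/4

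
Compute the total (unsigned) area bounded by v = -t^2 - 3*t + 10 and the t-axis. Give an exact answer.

343/6

The curve meets the t-axis where -t^2 - 3*t + 10 = 0, i.e. -(t - 2)*(t + 5) = 0, at t = -5, 2.
On [-5, 2] the curve lies above the axis; ∫[-5,2] (-t^2 - 3*t + 10) dt = 343/6, giving area 343/6.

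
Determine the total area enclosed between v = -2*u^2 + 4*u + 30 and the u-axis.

512/3

The curve meets the u-axis where -2*u^2 + 4*u + 30 = 0, i.e. -2*(u - 5)*(u + 3) = 0, at u = -3, 5.
On [-3, 5] the curve lies above the axis; ∫[-3,5] (-2*u^2 + 4*u + 30) du = 512/3, giving area 512/3.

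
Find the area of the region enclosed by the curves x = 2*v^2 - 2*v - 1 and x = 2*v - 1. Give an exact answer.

Both boundary curves give x as a function of v, so integrate with respect to v. Setting them equal: 2*v^2 - 4*v = 0, i.e. 2*v*(v - 2) = 0, so they meet at v = 0, 2.
For v in [0, 2], x = 2*v^2 - 2*v - 1 is on the left; area = ∫[0,2] (-(2*v^2 - 4*v)) dv = 8/3.

8/3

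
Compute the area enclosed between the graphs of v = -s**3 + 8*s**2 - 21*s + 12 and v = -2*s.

Set the curves equal: -s**3 + 8*s**2 - 21*s + 12 = -2*s, so -s**3 + 8*s**2 - 19*s + 12 = 0, which factors as -(s - 4)*(s - 3)*(s - 1) = 0. The curves meet at s = 1, 3, 4.
On [1, 3], v = -2*s is on top; that piece has area ∫[1,3] (-(-s**3 + 8*s**2 - 19*s + 12)) ds = 8/3.
On [3, 4], v = -s**3 + 8*s**2 - 21*s + 12 is on top; that piece has area ∫[3,4] (-s**3 + 8*s**2 - 19*s + 12) ds = 5/12.
Total enclosed area = 8/3 + 5/12 = 37/12.

37/12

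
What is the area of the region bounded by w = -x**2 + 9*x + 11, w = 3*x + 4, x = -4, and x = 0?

146/3

The difference (-x**2 + 9*x + 11) - (3*x + 4) = -x**2 + 6*x + 7 changes sign at x = -1 inside [-4, 0], so split the integral there.
∫[-4,-1] (-x**2 + 6*x + 7) dx = -45; the area of that piece is 45.
∫[-1,0] (-x**2 + 6*x + 7) dx = 11/3.
Total area = 45 + 11/3 = 146/3.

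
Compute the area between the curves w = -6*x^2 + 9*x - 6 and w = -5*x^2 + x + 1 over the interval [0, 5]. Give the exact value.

30

The difference (-6*x^2 + 9*x - 6) - (-5*x^2 + x + 1) = -x^2 + 8*x - 7 changes sign at x = 1 inside [0, 5], so split the integral there.
∫[0,1] (-x^2 + 8*x - 7) dx = -10/3; the area of that piece is 10/3.
∫[1,5] (-x^2 + 8*x - 7) dx = 80/3.
Total area = 10/3 + 80/3 = 30.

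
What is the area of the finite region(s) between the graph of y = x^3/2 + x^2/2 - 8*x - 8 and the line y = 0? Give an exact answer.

The curve meets the x-axis where x^3/2 + x^2/2 - 8*x - 8 = 0, i.e. (x - 4)*(x + 1)*(x + 4)/2 = 0, at x = -4, -1, 4.
On [-4, -1] the curve lies above the axis; ∫[-4,-1] (x^3/2 + x^2/2 - 8*x - 8) dx = 117/8, giving area 117/8.
On [-1, 4] the curve lies below the axis; ∫[-1,4] (x^3/2 + x^2/2 - 8*x - 8) dx = -1375/24, giving area 1375/24.
Total area = 117/8 + 1375/24 = 863/12.

863/12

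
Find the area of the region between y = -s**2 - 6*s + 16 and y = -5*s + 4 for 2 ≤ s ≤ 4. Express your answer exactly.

7

The difference (-s**2 - 6*s + 16) - (-5*s + 4) = -s**2 - s + 12 changes sign at s = 3 inside [2, 4], so split the integral there.
∫[2,3] (-s**2 - s + 12) ds = 19/6.
∫[3,4] (-s**2 - s + 12) ds = -23/6; the area of that piece is 23/6.
Total area = 19/6 + 23/6 = 7.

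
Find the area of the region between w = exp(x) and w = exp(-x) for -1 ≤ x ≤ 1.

The difference (exp(x)) - (exp(-x)) = exp(x) - exp(-x) changes sign at x = 0 inside [-1, 1], so split the integral there.
∫[-1,0] (exp(x) - exp(-x)) dx = -exp(1) - exp(-1) + 2; the area of that piece is -2 + exp(-1) + exp(1).
∫[0,1] (exp(x) - exp(-x)) dx = -2 + exp(-1) + exp(1).
Total area = (-2 + exp(-1) + exp(1)) + (-2 + exp(-1) + exp(1)) = -4 + 2*exp(-1) + 2*exp(1).

-4 + 2*exp(-1) + 2*exp(1)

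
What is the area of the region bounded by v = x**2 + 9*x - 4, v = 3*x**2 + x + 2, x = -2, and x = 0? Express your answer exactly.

100/3

On [-2, 0], (x**2 + 9*x - 4) - (3*x**2 + x + 2) = -2*x**2 + 8*x - 6 is ≤ 0 throughout, so the area is a single integral of |-2*x**2 + 8*x - 6|.
∫[-2,0] (-2*x**2 + 8*x - 6) dx = -100/3; the area of that piece is 100/3.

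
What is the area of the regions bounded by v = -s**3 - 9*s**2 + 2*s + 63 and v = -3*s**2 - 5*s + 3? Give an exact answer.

Set the curves equal: -s**3 - 9*s**2 + 2*s + 63 = -3*s**2 - 5*s + 3, so -s**3 - 6*s**2 + 7*s + 60 = 0, which factors as -(s - 3)*(s + 4)*(s + 5) = 0. The curves meet at s = -5, -4, 3.
On [-5, -4], v = -3*s**2 - 5*s + 3 is on top; that piece has area ∫[-5,-4] (-(-s**3 - 6*s**2 + 7*s + 60)) ds = 5/4.
On [-4, 3], v = -s**3 - 9*s**2 + 2*s + 63 is on top; that piece has area ∫[-4,3] (-s**3 - 6*s**2 + 7*s + 60) ds = 1029/4.
Total enclosed area = 5/4 + 1029/4 = 517/2.

517/2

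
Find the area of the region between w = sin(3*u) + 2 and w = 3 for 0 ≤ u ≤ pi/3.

On [0, pi/3], (sin(3*u) + 2) - (3) = sin(3*u) - 1 is ≤ 0 throughout, so the area is a single integral of |sin(3*u) - 1|.
∫[0,pi/3] (sin(3*u) - 1) du = 2/3 - pi/3; the area of that piece is -2/3 + pi/3.

-2/3 + pi/3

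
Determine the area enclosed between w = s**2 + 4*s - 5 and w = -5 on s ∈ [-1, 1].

The difference (s**2 + 4*s - 5) - (-5) = s**2 + 4*s changes sign at s = 0 inside [-1, 1], so split the integral there.
∫[-1,0] (s**2 + 4*s) ds = -5/3; the area of that piece is 5/3.
∫[0,1] (s**2 + 4*s) ds = 7/3.
Total area = 5/3 + 7/3 = 4.

4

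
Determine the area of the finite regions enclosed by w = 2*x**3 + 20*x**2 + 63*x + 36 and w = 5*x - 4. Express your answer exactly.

Set the curves equal: 2*x**3 + 20*x**2 + 63*x + 36 = 5*x - 4, so 2*x**3 + 20*x**2 + 58*x + 40 = 0, which factors as 2*(x + 1)*(x + 4)*(x + 5) = 0. The curves meet at x = -5, -4, -1.
On [-5, -4], w = 2*x**3 + 20*x**2 + 63*x + 36 is on top; that piece has area ∫[-5,-4] (2*x**3 + 20*x**2 + 58*x + 40) dx = 7/6.
On [-4, -1], w = 5*x - 4 is on top; that piece has area ∫[-4,-1] (-(2*x**3 + 20*x**2 + 58*x + 40)) dx = 45/2.
Total enclosed area = 7/6 + 45/2 = 71/3.

71/3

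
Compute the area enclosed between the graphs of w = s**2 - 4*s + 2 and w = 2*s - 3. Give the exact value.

32/3

Set the curves equal: s**2 - 4*s + 2 = 2*s - 3, so s**2 - 6*s + 5 = 0, which factors as (s - 5)*(s - 1) = 0. The curves meet at s = 1, 5.
On [1, 5], w = 2*s - 3 is on top; that piece has area ∫[1,5] (-(s**2 - 6*s + 5)) ds = 32/3.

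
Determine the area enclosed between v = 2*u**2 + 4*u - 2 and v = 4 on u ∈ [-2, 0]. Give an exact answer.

44/3

On [-2, 0], (2*u**2 + 4*u - 2) - (4) = 2*u**2 + 4*u - 6 is ≤ 0 throughout, so the area is a single integral of |2*u**2 + 4*u - 6|.
∫[-2,0] (2*u**2 + 4*u - 6) du = -44/3; the area of that piece is 44/3.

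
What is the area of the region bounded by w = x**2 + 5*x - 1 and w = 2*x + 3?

Set the curves equal: x**2 + 5*x - 1 = 2*x + 3, so x**2 + 3*x - 4 = 0, which factors as (x - 1)*(x + 4) = 0. The curves meet at x = -4, 1.
On [-4, 1], w = 2*x + 3 is on top; that piece has area ∫[-4,1] (-(x**2 + 3*x - 4)) dx = 125/6.

125/6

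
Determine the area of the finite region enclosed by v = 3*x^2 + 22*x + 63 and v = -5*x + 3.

1/2

Set the curves equal: 3*x^2 + 22*x + 63 = -5*x + 3, so 3*x^2 + 27*x + 60 = 0, which factors as 3*(x + 4)*(x + 5) = 0. The curves meet at x = -5, -4.
On [-5, -4], v = -5*x + 3 is on top; that piece has area ∫[-5,-4] (-(3*x^2 + 27*x + 60)) dx = 1/2.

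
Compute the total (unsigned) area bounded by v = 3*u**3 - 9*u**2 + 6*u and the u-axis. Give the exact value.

3/2

The curve meets the u-axis where 3*u**3 - 9*u**2 + 6*u = 0, i.e. 3*u*(u - 2)*(u - 1) = 0, at u = 0, 1, 2.
On [0, 1] the curve lies above the axis; ∫[0,1] (3*u**3 - 9*u**2 + 6*u) du = 3/4, giving area 3/4.
On [1, 2] the curve lies below the axis; ∫[1,2] (3*u**3 - 9*u**2 + 6*u) du = -3/4, giving area 3/4.
Total area = 3/4 + 3/4 = 3/2.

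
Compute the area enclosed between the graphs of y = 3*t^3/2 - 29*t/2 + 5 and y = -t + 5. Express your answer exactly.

243/4

Set the curves equal: 3*t^3/2 - 29*t/2 + 5 = -t + 5, so 3*t^3/2 - 27*t/2 = 0, which factors as 3*t*(t - 3)*(t + 3)/2 = 0. The curves meet at t = -3, 0, 3.
On [-3, 0], y = 3*t^3/2 - 29*t/2 + 5 is on top; that piece has area ∫[-3,0] (3*t^3/2 - 27*t/2) dt = 243/8.
On [0, 3], y = -t + 5 is on top; that piece has area ∫[0,3] (-(3*t^3/2 - 27*t/2)) dt = 243/8.
Total enclosed area = 243/8 + 243/8 = 243/4.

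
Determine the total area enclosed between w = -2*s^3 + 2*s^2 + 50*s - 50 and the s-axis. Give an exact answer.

The curve meets the s-axis where -2*s^3 + 2*s^2 + 50*s - 50 = 0, i.e. -2*(s - 5)*(s - 1)*(s + 5) = 0, at s = -5, 1, 5.
On [-5, 1] the curve lies below the axis; ∫[-5,1] (-2*s^3 + 2*s^2 + 50*s - 50) ds = -504, giving area 504.
On [1, 5] the curve lies above the axis; ∫[1,5] (-2*s^3 + 2*s^2 + 50*s - 50) ds = 512/3, giving area 512/3.
Total area = 504 + 512/3 = 2024/3.

2024/3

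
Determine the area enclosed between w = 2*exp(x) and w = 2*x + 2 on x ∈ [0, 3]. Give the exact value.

On [0, 3], (2*exp(x)) - (2*x + 2) = -2*x + 2*exp(x) - 2 is ≥ 0 throughout, so the area is a single integral of |-2*x + 2*exp(x) - 2|.
∫[0,3] (-2*x + 2*exp(x) - 2) dx = -17 + 2*exp(3).

-17 + 2*exp(3)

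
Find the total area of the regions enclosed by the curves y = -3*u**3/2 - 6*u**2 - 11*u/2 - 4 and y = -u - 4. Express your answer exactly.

37/8

Set the curves equal: -3*u**3/2 - 6*u**2 - 11*u/2 - 4 = -u - 4, so -3*u**3/2 - 6*u**2 - 9*u/2 = 0, which factors as -3*u*(u + 1)*(u + 3)/2 = 0. The curves meet at u = -3, -1, 0.
On [-3, -1], y = -u - 4 is on top; that piece has area ∫[-3,-1] (-(-3*u**3/2 - 6*u**2 - 9*u/2)) du = 4.
On [-1, 0], y = -3*u**3/2 - 6*u**2 - 11*u/2 - 4 is on top; that piece has area ∫[-1,0] (-3*u**3/2 - 6*u**2 - 9*u/2) du = 5/8.
Total enclosed area = 4 + 5/8 = 37/8.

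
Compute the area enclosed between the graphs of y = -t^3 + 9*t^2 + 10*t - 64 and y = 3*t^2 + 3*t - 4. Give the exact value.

Set the curves equal: -t^3 + 9*t^2 + 10*t - 64 = 3*t^2 + 3*t - 4, so -t^3 + 6*t^2 + 7*t - 60 = 0, which factors as -(t - 5)*(t - 4)*(t + 3) = 0. The curves meet at t = -3, 4, 5.
On [-3, 4], y = 3*t^2 + 3*t - 4 is on top; that piece has area ∫[-3,4] (-(-t^3 + 6*t^2 + 7*t - 60)) dt = 1029/4.
On [4, 5], y = -t^3 + 9*t^2 + 10*t - 64 is on top; that piece has area ∫[4,5] (-t^3 + 6*t^2 + 7*t - 60) dt = 5/4.
Total enclosed area = 1029/4 + 5/4 = 517/2.

517/2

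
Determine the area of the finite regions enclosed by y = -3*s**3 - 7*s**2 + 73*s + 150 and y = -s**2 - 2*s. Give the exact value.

2459/2

Set the curves equal: -3*s**3 - 7*s**2 + 73*s + 150 = -s**2 - 2*s, so -3*s**3 - 6*s**2 + 75*s + 150 = 0, which factors as -3*(s - 5)*(s + 2)*(s + 5) = 0. The curves meet at s = -5, -2, 5.
On [-5, -2], y = -s**2 - 2*s is on top; that piece has area ∫[-5,-2] (-(-3*s**3 - 6*s**2 + 75*s + 150)) ds = 459/4.
On [-2, 5], y = -3*s**3 - 7*s**2 + 73*s + 150 is on top; that piece has area ∫[-2,5] (-3*s**3 - 6*s**2 + 75*s + 150) ds = 4459/4.
Total enclosed area = 459/4 + 4459/4 = 2459/2.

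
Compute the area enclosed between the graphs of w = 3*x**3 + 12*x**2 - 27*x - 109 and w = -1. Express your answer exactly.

Set the curves equal: 3*x**3 + 12*x**2 - 27*x - 109 = -1, so 3*x**3 + 12*x**2 - 27*x - 108 = 0, which factors as 3*(x - 3)*(x + 3)*(x + 4) = 0. The curves meet at x = -4, -3, 3.
On [-4, -3], w = 3*x**3 + 12*x**2 - 27*x - 109 is on top; that piece has area ∫[-4,-3] (3*x**3 + 12*x**2 - 27*x - 108) dx = 13/4.
On [-3, 3], w = -1 is on top; that piece has area ∫[-3,3] (-(3*x**3 + 12*x**2 - 27*x - 108)) dx = 432.
Total enclosed area = 13/4 + 432 = 1741/4.

1741/4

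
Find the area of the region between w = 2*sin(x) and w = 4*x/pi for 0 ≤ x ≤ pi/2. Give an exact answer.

2 - pi/2

On [0, pi/2], (2*sin(x)) - (4*x/pi) = -4*x/pi + 2*sin(x) is ≥ 0 throughout, so the area is a single integral of |-4*x/pi + 2*sin(x)|.
∫[0,pi/2] (-4*x/pi + 2*sin(x)) dx = 2 - pi/2.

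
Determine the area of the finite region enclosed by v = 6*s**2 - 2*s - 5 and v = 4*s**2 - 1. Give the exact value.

9

Set the curves equal: 6*s**2 - 2*s - 5 = 4*s**2 - 1, so 2*s**2 - 2*s - 4 = 0, which factors as 2*(s - 2)*(s + 1) = 0. The curves meet at s = -1, 2.
On [-1, 2], v = 4*s**2 - 1 is on top; that piece has area ∫[-1,2] (-(2*s**2 - 2*s - 4)) ds = 9.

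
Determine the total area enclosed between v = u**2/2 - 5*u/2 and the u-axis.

125/12

The curve meets the u-axis where u**2/2 - 5*u/2 = 0, i.e. u*(u - 5)/2 = 0, at u = 0, 5.
On [0, 5] the curve lies below the axis; ∫[0,5] (u**2/2 - 5*u/2) du = -125/12, giving area 125/12.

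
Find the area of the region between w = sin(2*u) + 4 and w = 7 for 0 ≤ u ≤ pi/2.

On [0, pi/2], (sin(2*u) + 4) - (7) = sin(2*u) - 3 is ≤ 0 throughout, so the area is a single integral of |sin(2*u) - 3|.
∫[0,pi/2] (sin(2*u) - 3) du = 1 - 3*pi/2; the area of that piece is -1 + 3*pi/2.

-1 + 3*pi/2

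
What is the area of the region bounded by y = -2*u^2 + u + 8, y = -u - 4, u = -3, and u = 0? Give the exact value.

61/3

The difference (-2*u^2 + u + 8) - (-u - 4) = -2*u^2 + 2*u + 12 changes sign at u = -2 inside [-3, 0], so split the integral there.
∫[-3,-2] (-2*u^2 + 2*u + 12) du = -17/3; the area of that piece is 17/3.
∫[-2,0] (-2*u^2 + 2*u + 12) du = 44/3.
Total area = 17/3 + 44/3 = 61/3.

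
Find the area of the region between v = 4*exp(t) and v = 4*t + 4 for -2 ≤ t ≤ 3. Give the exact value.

-30 - 4*exp(-2) + 4*exp(3)

On [-2, 3], (4*exp(t)) - (4*t + 4) = -4*t + 4*exp(t) - 4 is ≥ 0 throughout, so the area is a single integral of |-4*t + 4*exp(t) - 4|.
∫[-2,3] (-4*t + 4*exp(t) - 4) dt = -30 - 4*exp(-2) + 4*exp(3).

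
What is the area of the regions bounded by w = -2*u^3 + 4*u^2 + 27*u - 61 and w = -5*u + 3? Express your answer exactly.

1136/3

Set the curves equal: -2*u^3 + 4*u^2 + 27*u - 61 = -5*u + 3, so -2*u^3 + 4*u^2 + 32*u - 64 = 0, which factors as -2*(u - 4)*(u - 2)*(u + 4) = 0. The curves meet at u = -4, 2, 4.
On [-4, 2], w = -5*u + 3 is on top; that piece has area ∫[-4,2] (-(-2*u^3 + 4*u^2 + 32*u - 64)) du = 360.
On [2, 4], w = -2*u^3 + 4*u^2 + 27*u - 61 is on top; that piece has area ∫[2,4] (-2*u^3 + 4*u^2 + 32*u - 64) du = 56/3.
Total enclosed area = 360 + 56/3 = 1136/3.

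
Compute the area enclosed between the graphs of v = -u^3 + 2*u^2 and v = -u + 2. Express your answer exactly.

37/12

Set the curves equal: -u^3 + 2*u^2 = -u + 2, so -u^3 + 2*u^2 + u - 2 = 0, which factors as -(u - 2)*(u - 1)*(u + 1) = 0. The curves meet at u = -1, 1, 2.
On [-1, 1], v = -u + 2 is on top; that piece has area ∫[-1,1] (-(-u^3 + 2*u^2 + u - 2)) du = 8/3.
On [1, 2], v = -u^3 + 2*u^2 is on top; that piece has area ∫[1,2] (-u^3 + 2*u^2 + u - 2) du = 5/12.
Total enclosed area = 8/3 + 5/12 = 37/12.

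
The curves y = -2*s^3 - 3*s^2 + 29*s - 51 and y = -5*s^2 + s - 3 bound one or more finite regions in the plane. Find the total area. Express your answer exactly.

1741/6

Set the curves equal: -2*s^3 - 3*s^2 + 29*s - 51 = -5*s^2 + s - 3, so -2*s^3 + 2*s^2 + 28*s - 48 = 0, which factors as -2*(s - 3)*(s - 2)*(s + 4) = 0. The curves meet at s = -4, 2, 3.
On [-4, 2], y = -5*s^2 + s - 3 is on top; that piece has area ∫[-4,2] (-(-2*s^3 + 2*s^2 + 28*s - 48)) ds = 288.
On [2, 3], y = -2*s^3 - 3*s^2 + 29*s - 51 is on top; that piece has area ∫[2,3] (-2*s^3 + 2*s^2 + 28*s - 48) ds = 13/6.
Total enclosed area = 288 + 13/6 = 1741/6.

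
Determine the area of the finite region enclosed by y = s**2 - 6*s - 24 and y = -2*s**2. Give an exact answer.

108

Set the curves equal: s**2 - 6*s - 24 = -2*s**2, so 3*s**2 - 6*s - 24 = 0, which factors as 3*(s - 4)*(s + 2) = 0. The curves meet at s = -2, 4.
On [-2, 4], y = -2*s**2 is on top; that piece has area ∫[-2,4] (-(3*s**2 - 6*s - 24)) ds = 108.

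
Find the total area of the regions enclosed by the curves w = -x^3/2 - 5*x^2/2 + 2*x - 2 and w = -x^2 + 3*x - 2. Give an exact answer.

1/4

Set the curves equal: -x^3/2 - 5*x^2/2 + 2*x - 2 = -x^2 + 3*x - 2, so -x^3/2 - 3*x^2/2 - x = 0, which factors as -x*(x + 1)*(x + 2)/2 = 0. The curves meet at x = -2, -1, 0.
On [-2, -1], w = -x^2 + 3*x - 2 is on top; that piece has area ∫[-2,-1] (-(-x^3/2 - 3*x^2/2 - x)) dx = 1/8.
On [-1, 0], w = -x^3/2 - 5*x^2/2 + 2*x - 2 is on top; that piece has area ∫[-1,0] (-x^3/2 - 3*x^2/2 - x) dx = 1/8.
Total enclosed area = 1/8 + 1/8 = 1/4.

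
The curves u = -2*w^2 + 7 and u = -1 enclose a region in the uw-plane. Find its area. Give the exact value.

64/3

Both boundary curves give u as a function of w, so integrate with respect to w. Setting them equal: -2*w^2 + 8 = 0, i.e. -2*(w - 2)*(w + 2) = 0, so they meet at w = -2, 2.
For w in [-2, 2], u = -2*w^2 + 7 is on the right; area = ∫[-2,2] (-2*w^2 + 8) dw = 64/3.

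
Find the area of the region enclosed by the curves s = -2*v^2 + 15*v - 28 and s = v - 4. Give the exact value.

1/3

Both boundary curves give s as a function of v, so integrate with respect to v. Setting them equal: -2*v^2 + 14*v - 24 = 0, i.e. -2*(v - 4)*(v - 3) = 0, so they meet at v = 3, 4.
For v in [3, 4], s = -2*v^2 + 15*v - 28 is on the right; area = ∫[3,4] (-2*v^2 + 14*v - 24) dv = 1/3.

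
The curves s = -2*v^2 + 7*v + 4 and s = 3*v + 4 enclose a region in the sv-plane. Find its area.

Both boundary curves give s as a function of v, so integrate with respect to v. Setting them equal: -2*v^2 + 4*v = 0, i.e. -2*v*(v - 2) = 0, so they meet at v = 0, 2.
For v in [0, 2], s = -2*v^2 + 7*v + 4 is on the right; area = ∫[0,2] (-2*v^2 + 4*v) dv = 8/3.

8/3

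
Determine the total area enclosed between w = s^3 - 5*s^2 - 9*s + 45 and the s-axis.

568/3

The curve meets the s-axis where s^3 - 5*s^2 - 9*s + 45 = 0, i.e. (s - 5)*(s - 3)*(s + 3) = 0, at s = -3, 3, 5.
On [-3, 3] the curve lies above the axis; ∫[-3,3] (s^3 - 5*s^2 - 9*s + 45) ds = 180, giving area 180.
On [3, 5] the curve lies below the axis; ∫[3,5] (s^3 - 5*s^2 - 9*s + 45) ds = -28/3, giving area 28/3.
Total area = 180 + 28/3 = 568/3.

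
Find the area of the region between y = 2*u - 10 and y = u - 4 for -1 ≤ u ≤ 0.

13/2

On [-1, 0], (2*u - 10) - (u - 4) = u - 6 is ≤ 0 throughout, so the area is a single integral of |u - 6|.
∫[-1,0] (u - 6) du = -13/2; the area of that piece is 13/2.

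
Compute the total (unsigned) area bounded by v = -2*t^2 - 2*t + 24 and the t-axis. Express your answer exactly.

The curve meets the t-axis where -2*t^2 - 2*t + 24 = 0, i.e. -2*(t - 3)*(t + 4) = 0, at t = -4, 3.
On [-4, 3] the curve lies above the axis; ∫[-4,3] (-2*t^2 - 2*t + 24) dt = 343/3, giving area 343/3.

343/3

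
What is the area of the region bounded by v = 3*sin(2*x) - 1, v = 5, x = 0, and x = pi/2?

-3 + 3*pi

On [0, pi/2], (3*sin(2*x) - 1) - (5) = 3*sin(2*x) - 6 is ≤ 0 throughout, so the area is a single integral of |3*sin(2*x) - 6|.
∫[0,pi/2] (3*sin(2*x) - 6) dx = 3 - 3*pi; the area of that piece is -3 + 3*pi.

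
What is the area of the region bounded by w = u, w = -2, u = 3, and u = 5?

On [3, 5], (u) - (-2) = u + 2 is ≥ 0 throughout, so the area is a single integral of |u + 2|.
∫[3,5] (u + 2) du = 12.

12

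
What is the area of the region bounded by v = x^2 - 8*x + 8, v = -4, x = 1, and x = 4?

23/3

The difference (x^2 - 8*x + 8) - (-4) = x^2 - 8*x + 12 changes sign at x = 2 inside [1, 4], so split the integral there.
∫[1,2] (x^2 - 8*x + 12) dx = 7/3.
∫[2,4] (x^2 - 8*x + 12) dx = -16/3; the area of that piece is 16/3.
Total area = 7/3 + 16/3 = 23/3.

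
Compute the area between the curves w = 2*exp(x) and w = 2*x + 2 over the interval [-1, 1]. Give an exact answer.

-4 - 2*exp(-1) + 2*exp(1)

On [-1, 1], (2*exp(x)) - (2*x + 2) = -2*x + 2*exp(x) - 2 is ≥ 0 throughout, so the area is a single integral of |-2*x + 2*exp(x) - 2|.
∫[-1,1] (-2*x + 2*exp(x) - 2) dx = -4 - 2*exp(-1) + 2*exp(1).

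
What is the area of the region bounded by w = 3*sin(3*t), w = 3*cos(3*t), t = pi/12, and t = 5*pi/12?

2*sqrt(2)

On [pi/12, 5*pi/12], (3*sin(3*t)) - (3*cos(3*t)) = 3*sin(3*t) - 3*cos(3*t) is ≥ 0 throughout, so the area is a single integral of |3*sin(3*t) - 3*cos(3*t)|.
∫[pi/12,5*pi/12] (3*sin(3*t) - 3*cos(3*t)) dt = 2*sqrt(2).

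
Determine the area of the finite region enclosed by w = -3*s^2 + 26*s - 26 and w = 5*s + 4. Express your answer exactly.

Set the curves equal: -3*s^2 + 26*s - 26 = 5*s + 4, so -3*s^2 + 21*s - 30 = 0, which factors as -3*(s - 5)*(s - 2) = 0. The curves meet at s = 2, 5.
On [2, 5], w = -3*s^2 + 26*s - 26 is on top; that piece has area ∫[2,5] (-3*s^2 + 21*s - 30) ds = 27/2.

27/2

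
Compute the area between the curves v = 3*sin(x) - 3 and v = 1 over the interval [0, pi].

On [0, pi], (3*sin(x) - 3) - (1) = 3*sin(x) - 4 is ≤ 0 throughout, so the area is a single integral of |3*sin(x) - 4|.
∫[0,pi] (3*sin(x) - 4) dx = 6 - 4*pi; the area of that piece is -6 + 4*pi.

-6 + 4*pi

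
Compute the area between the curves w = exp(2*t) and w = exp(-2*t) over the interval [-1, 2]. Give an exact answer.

The difference (exp(2*t)) - (exp(-2*t)) = exp(2*t) - exp(-2*t) changes sign at t = 0 inside [-1, 2], so split the integral there.
∫[-1,0] (exp(2*t) - exp(-2*t)) dt = -exp(2)/2 - exp(-2)/2 + 1; the area of that piece is -1 + exp(-2)/2 + exp(2)/2.
∫[0,2] (exp(2*t) - exp(-2*t)) dt = -1 + exp(-4)/2 + exp(4)/2.
Total area = (-1 + exp(-2)/2 + exp(2)/2) + (-1 + exp(-4)/2 + exp(4)/2) = -2 + exp(-4)/2 + exp(-2)/2 + exp(2)/2 + exp(4)/2.

-2 + exp(-4)/2 + exp(-2)/2 + exp(2)/2 + exp(4)/2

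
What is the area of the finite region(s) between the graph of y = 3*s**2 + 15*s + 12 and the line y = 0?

The curve meets the s-axis where 3*s**2 + 15*s + 12 = 0, i.e. 3*(s + 1)*(s + 4) = 0, at s = -4, -1.
On [-4, -1] the curve lies below the axis; ∫[-4,-1] (3*s**2 + 15*s + 12) ds = -27/2, giving area 27/2.

27/2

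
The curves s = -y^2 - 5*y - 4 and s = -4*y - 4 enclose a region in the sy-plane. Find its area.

Both boundary curves give s as a function of y, so integrate with respect to y. Setting them equal: -y^2 - y = 0, i.e. -y*(y + 1) = 0, so they meet at y = -1, 0.
For y in [-1, 0], s = -y^2 - 5*y - 4 is on the right; area = ∫[-1,0] (-y^2 - y) dy = 1/6.

1/6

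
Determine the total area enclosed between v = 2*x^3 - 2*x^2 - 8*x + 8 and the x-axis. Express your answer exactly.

The curve meets the x-axis where 2*x^3 - 2*x^2 - 8*x + 8 = 0, i.e. 2*(x - 2)*(x - 1)*(x + 2) = 0, at x = -2, 1, 2.
On [-2, 1] the curve lies above the axis; ∫[-2,1] (2*x^3 - 2*x^2 - 8*x + 8) dx = 45/2, giving area 45/2.
On [1, 2] the curve lies below the axis; ∫[1,2] (2*x^3 - 2*x^2 - 8*x + 8) dx = -7/6, giving area 7/6.
Total area = 45/2 + 7/6 = 71/3.

71/3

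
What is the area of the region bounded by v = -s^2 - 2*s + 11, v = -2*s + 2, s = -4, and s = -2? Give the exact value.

The difference (-s^2 - 2*s + 11) - (-2*s + 2) = -s^2 + 9 changes sign at s = -3 inside [-4, -2], so split the integral there.
∫[-4,-3] (-s^2 + 9) ds = -10/3; the area of that piece is 10/3.
∫[-3,-2] (-s^2 + 9) ds = 8/3.
Total area = 10/3 + 8/3 = 6.

6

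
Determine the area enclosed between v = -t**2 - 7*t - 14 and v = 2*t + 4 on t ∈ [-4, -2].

3

The difference (-t**2 - 7*t - 14) - (2*t + 4) = -t**2 - 9*t - 18 changes sign at t = -3 inside [-4, -2], so split the integral there.
∫[-4,-3] (-t**2 - 9*t - 18) dt = 7/6.
∫[-3,-2] (-t**2 - 9*t - 18) dt = -11/6; the area of that piece is 11/6.
Total area = 7/6 + 11/6 = 3.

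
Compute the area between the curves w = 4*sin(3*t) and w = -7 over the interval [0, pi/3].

8/3 + 7*pi/3

On [0, pi/3], (4*sin(3*t)) - (-7) = 4*sin(3*t) + 7 is ≥ 0 throughout, so the area is a single integral of |4*sin(3*t) + 7|.
∫[0,pi/3] (4*sin(3*t) + 7) dt = 8/3 + 7*pi/3.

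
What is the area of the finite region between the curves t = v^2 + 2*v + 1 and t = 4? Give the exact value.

Both boundary curves give t as a function of v, so integrate with respect to v. Setting them equal: v^2 + 2*v - 3 = 0, i.e. (v - 1)*(v + 3) = 0, so they meet at v = -3, 1.
For v in [-3, 1], t = v^2 + 2*v + 1 is on the left; area = ∫[-3,1] (-(v^2 + 2*v - 3)) dv = 32/3.

32/3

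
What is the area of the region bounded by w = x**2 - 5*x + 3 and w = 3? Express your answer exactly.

125/6

Set the curves equal: x**2 - 5*x + 3 = 3, so x**2 - 5*x = 0, which factors as x*(x - 5) = 0. The curves meet at x = 0, 5.
On [0, 5], w = 3 is on top; that piece has area ∫[0,5] (-(x**2 - 5*x)) dx = 125/6.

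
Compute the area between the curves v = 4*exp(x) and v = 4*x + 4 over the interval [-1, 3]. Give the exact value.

On [-1, 3], (4*exp(x)) - (4*x + 4) = -4*x + 4*exp(x) - 4 is ≥ 0 throughout, so the area is a single integral of |-4*x + 4*exp(x) - 4|.
∫[-1,3] (-4*x + 4*exp(x) - 4) dx = -32 - 4*exp(-1) + 4*exp(3).

-32 - 4*exp(-1) + 4*exp(3)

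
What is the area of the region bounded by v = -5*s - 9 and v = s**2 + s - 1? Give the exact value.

Set the curves equal: -5*s - 9 = s**2 + s - 1, so -s**2 - 6*s - 8 = 0, which factors as -(s + 2)*(s + 4) = 0. The curves meet at s = -4, -2.
On [-4, -2], v = -5*s - 9 is on top; that piece has area ∫[-4,-2] (-s**2 - 6*s - 8) ds = 4/3.

4/3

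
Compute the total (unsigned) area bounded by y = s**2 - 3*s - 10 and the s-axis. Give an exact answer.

The curve meets the s-axis where s**2 - 3*s - 10 = 0, i.e. (s - 5)*(s + 2) = 0, at s = -2, 5.
On [-2, 5] the curve lies below the axis; ∫[-2,5] (s**2 - 3*s - 10) ds = -343/6, giving area 343/6.

343/6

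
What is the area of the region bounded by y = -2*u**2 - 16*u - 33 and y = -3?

Set the curves equal: -2*u**2 - 16*u - 33 = -3, so -2*u**2 - 16*u - 30 = 0, which factors as -2*(u + 3)*(u + 5) = 0. The curves meet at u = -5, -3.
On [-5, -3], y = -2*u**2 - 16*u - 33 is on top; that piece has area ∫[-5,-3] (-2*u**2 - 16*u - 30) du = 8/3.

8/3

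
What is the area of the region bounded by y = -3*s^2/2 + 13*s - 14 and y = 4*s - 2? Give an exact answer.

2

Set the curves equal: -3*s^2/2 + 13*s - 14 = 4*s - 2, so -3*s^2/2 + 9*s - 12 = 0, which factors as -3*(s - 4)*(s - 2)/2 = 0. The curves meet at s = 2, 4.
On [2, 4], y = -3*s^2/2 + 13*s - 14 is on top; that piece has area ∫[2,4] (-3*s^2/2 + 9*s - 12) ds = 2.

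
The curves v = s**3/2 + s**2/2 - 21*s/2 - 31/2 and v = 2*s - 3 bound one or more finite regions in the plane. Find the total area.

506/3

Set the curves equal: s**3/2 + s**2/2 - 21*s/2 - 31/2 = 2*s - 3, so s**3/2 + s**2/2 - 25*s/2 - 25/2 = 0, which factors as (s - 5)*(s + 1)*(s + 5)/2 = 0. The curves meet at s = -5, -1, 5.
On [-5, -1], v = s**3/2 + s**2/2 - 21*s/2 - 31/2 is on top; that piece has area ∫[-5,-1] (s**3/2 + s**2/2 - 25*s/2 - 25/2) ds = 128/3.
On [-1, 5], v = 2*s - 3 is on top; that piece has area ∫[-1,5] (-(s**3/2 + s**2/2 - 25*s/2 - 25/2)) ds = 126.
Total enclosed area = 128/3 + 126 = 506/3.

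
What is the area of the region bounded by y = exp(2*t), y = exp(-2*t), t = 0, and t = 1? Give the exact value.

On [0, 1], (exp(2*t)) - (exp(-2*t)) = exp(2*t) - exp(-2*t) is ≥ 0 throughout, so the area is a single integral of |exp(2*t) - exp(-2*t)|.
∫[0,1] (exp(2*t) - exp(-2*t)) dt = -1 + exp(-2)/2 + exp(2)/2.

-1 + exp(-2)/2 + exp(2)/2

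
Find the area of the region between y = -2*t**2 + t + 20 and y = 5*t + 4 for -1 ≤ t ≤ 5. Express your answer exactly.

108

The difference (-2*t**2 + t + 20) - (5*t + 4) = -2*t**2 - 4*t + 16 changes sign at t = 2 inside [-1, 5], so split the integral there.
∫[-1,2] (-2*t**2 - 4*t + 16) dt = 36.
∫[2,5] (-2*t**2 - 4*t + 16) dt = -72; the area of that piece is 72.
Total area = 36 + 72 = 108.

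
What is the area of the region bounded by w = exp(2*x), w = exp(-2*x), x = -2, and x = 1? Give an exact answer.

The difference (exp(2*x)) - (exp(-2*x)) = exp(2*x) - exp(-2*x) changes sign at x = 0 inside [-2, 1], so split the integral there.
∫[-2,0] (exp(2*x) - exp(-2*x)) dx = -exp(4)/2 - exp(-4)/2 + 1; the area of that piece is -1 + exp(-4)/2 + exp(4)/2.
∫[0,1] (exp(2*x) - exp(-2*x)) dx = -1 + exp(-2)/2 + exp(2)/2.
Total area = (-1 + exp(-4)/2 + exp(4)/2) + (-1 + exp(-2)/2 + exp(2)/2) = -2 + exp(-4)/2 + exp(-2)/2 + exp(2)/2 + exp(4)/2.

-2 + exp(-4)/2 + exp(-2)/2 + exp(2)/2 + exp(4)/2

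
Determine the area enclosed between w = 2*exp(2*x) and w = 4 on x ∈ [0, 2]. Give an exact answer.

-11 + 4*log(2) + exp(4)

The difference (2*exp(2*x)) - (4) = 2*exp(2*x) - 4 changes sign at x = log(2)/2 inside [0, 2], so split the integral there.
∫[0,log(2)/2] (2*exp(2*x) - 4) dx = 1 - log(4); the area of that piece is -1 + log(4).
∫[log(2)/2,2] (2*exp(2*x) - 4) dx = -10 + 2*log(2) + exp(4).
Total area = (-1 + log(4)) + (-10 + 2*log(2) + exp(4)) = -11 + 4*log(2) + exp(4).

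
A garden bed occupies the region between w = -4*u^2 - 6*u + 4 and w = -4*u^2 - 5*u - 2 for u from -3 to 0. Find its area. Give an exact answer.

On [-3, 0], (-4*u^2 - 6*u + 4) - (-4*u^2 - 5*u - 2) = -u + 6 is ≥ 0 throughout, so the area is a single integral of |-u + 6|.
∫[-3,0] (-u + 6) du = 45/2.

45/2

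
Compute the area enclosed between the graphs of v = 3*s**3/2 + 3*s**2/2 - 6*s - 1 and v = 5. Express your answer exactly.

Set the curves equal: 3*s**3/2 + 3*s**2/2 - 6*s - 1 = 5, so 3*s**3/2 + 3*s**2/2 - 6*s - 6 = 0, which factors as 3*(s - 2)*(s + 1)*(s + 2)/2 = 0. The curves meet at s = -2, -1, 2.
On [-2, -1], v = 3*s**3/2 + 3*s**2/2 - 6*s - 1 is on top; that piece has area ∫[-2,-1] (3*s**3/2 + 3*s**2/2 - 6*s - 6) ds = 7/8.
On [-1, 2], v = 5 is on top; that piece has area ∫[-1,2] (-(3*s**3/2 + 3*s**2/2 - 6*s - 6)) ds = 135/8.
Total enclosed area = 7/8 + 135/8 = 71/4.

71/4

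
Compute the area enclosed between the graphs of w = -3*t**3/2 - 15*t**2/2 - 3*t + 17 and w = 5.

253/8

Set the curves equal: -3*t**3/2 - 15*t**2/2 - 3*t + 17 = 5, so -3*t**3/2 - 15*t**2/2 - 3*t + 12 = 0, which factors as -3*(t - 1)*(t + 2)*(t + 4)/2 = 0. The curves meet at t = -4, -2, 1.
On [-4, -2], w = 5 is on top; that piece has area ∫[-4,-2] (-(-3*t**3/2 - 15*t**2/2 - 3*t + 12)) dt = 8.
On [-2, 1], w = -3*t**3/2 - 15*t**2/2 - 3*t + 17 is on top; that piece has area ∫[-2,1] (-3*t**3/2 - 15*t**2/2 - 3*t + 12) dt = 189/8.
Total enclosed area = 8 + 189/8 = 253/8.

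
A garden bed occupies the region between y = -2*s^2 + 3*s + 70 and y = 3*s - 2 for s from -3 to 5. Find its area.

1424/3

On [-3, 5], (-2*s^2 + 3*s + 70) - (3*s - 2) = -2*s^2 + 72 is ≥ 0 throughout, so the area is a single integral of |-2*s^2 + 72|.
∫[-3,5] (-2*s^2 + 72) ds = 1424/3.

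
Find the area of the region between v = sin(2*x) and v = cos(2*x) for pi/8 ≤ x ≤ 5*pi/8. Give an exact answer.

sqrt(2)

On [pi/8, 5*pi/8], (sin(2*x)) - (cos(2*x)) = sin(2*x) - cos(2*x) is ≥ 0 throughout, so the area is a single integral of |sin(2*x) - cos(2*x)|.
∫[pi/8,5*pi/8] (sin(2*x) - cos(2*x)) dx = sqrt(2).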